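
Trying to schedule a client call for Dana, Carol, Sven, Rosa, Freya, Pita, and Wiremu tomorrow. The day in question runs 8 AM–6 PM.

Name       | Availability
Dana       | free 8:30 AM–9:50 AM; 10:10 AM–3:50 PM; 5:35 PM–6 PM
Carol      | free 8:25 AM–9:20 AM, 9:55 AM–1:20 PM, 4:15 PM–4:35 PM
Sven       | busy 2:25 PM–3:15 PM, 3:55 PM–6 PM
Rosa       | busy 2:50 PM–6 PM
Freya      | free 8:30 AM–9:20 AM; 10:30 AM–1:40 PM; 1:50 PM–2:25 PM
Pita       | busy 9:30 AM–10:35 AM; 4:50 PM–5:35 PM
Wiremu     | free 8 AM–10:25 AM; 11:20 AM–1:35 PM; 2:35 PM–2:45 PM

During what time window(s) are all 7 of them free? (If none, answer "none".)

08:30-09:20, 11:20-13:20

Dana free: 08:30-09:50, 10:10-15:50, 17:35-18:00.
Carol free: 08:25-09:20, 09:55-13:20, 16:15-16:35.
Sven free: 08:00-14:25, 15:15-15:55 (invert busy blocks within the working day).
Rosa free: 08:00-14:50 (invert busy blocks within the working day).
Freya free: 08:30-09:20, 10:30-13:40, 13:50-14:25.
Pita free: 08:00-09:30, 10:35-16:50, 17:35-18:00 (invert busy blocks within the working day).
Wiremu free: 08:00-10:25, 11:20-13:35, 14:35-14:45.
Dana ∩ Carol: 08:30-09:20, 10:10-13:20.
Dana ∩ Carol ∩ Sven: 08:30-09:20, 10:10-13:20.
Dana ∩ Carol ∩ Sven ∩ Rosa: 08:30-09:20, 10:10-13:20.
Dana ∩ Carol ∩ Sven ∩ Rosa ∩ Freya: 08:30-09:20, 10:30-13:20.
Dana ∩ Carol ∩ Sven ∩ Rosa ∩ Freya ∩ Pita: 08:30-09:20, 10:35-13:20.
Dana ∩ Carol ∩ Sven ∩ Rosa ∩ Freya ∩ Pita ∩ Wiremu: 08:30-09:20, 11:20-13:20.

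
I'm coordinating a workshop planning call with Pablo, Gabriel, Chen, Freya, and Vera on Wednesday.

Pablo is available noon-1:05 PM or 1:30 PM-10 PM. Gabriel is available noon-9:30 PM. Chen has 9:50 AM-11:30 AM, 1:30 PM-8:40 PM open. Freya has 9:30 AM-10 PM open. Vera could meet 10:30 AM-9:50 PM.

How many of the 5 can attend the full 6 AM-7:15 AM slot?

0

nobody can make the full 06:00-07:15 slot — that's 0.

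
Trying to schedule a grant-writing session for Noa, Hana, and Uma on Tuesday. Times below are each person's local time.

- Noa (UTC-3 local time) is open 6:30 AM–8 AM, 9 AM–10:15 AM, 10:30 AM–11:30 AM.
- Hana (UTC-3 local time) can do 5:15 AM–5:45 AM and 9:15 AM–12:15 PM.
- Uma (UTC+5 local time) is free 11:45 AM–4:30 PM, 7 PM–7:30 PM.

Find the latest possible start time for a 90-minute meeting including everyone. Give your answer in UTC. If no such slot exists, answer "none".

Noa in UTC: 09:30-11:00, 12:00-13:15, 13:30-14:30 (add 3h to convert from UTC-3).
Hana in UTC: 08:15-08:45, 12:15-15:15 (add 3h to convert from UTC-3).
Uma in UTC: 06:45-11:30, 14:00-14:30 (subtract 5h to convert from UTC+5).
Noa ∩ Hana: 12:15-13:15, 13:30-14:30.
Noa ∩ Hana ∩ Uma: 14:00-14:30.
Those are the intersection windows.
No common window is at least 90 minutes long.

none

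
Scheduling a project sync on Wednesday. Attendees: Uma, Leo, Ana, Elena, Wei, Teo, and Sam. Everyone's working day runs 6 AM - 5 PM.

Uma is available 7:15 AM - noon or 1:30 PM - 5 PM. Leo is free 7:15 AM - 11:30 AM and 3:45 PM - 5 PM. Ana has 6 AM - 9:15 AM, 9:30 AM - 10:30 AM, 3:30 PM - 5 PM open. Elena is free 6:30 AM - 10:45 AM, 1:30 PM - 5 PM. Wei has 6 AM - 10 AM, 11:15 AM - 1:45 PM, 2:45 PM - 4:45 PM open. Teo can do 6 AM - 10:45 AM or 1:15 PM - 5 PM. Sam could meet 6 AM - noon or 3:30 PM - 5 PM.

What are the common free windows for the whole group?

Uma ∩ Leo: 07:15-11:30, 15:45-17:00.
Uma ∩ Leo ∩ Ana: 07:15-09:15, 09:30-10:30, 15:45-17:00.
Uma ∩ Leo ∩ Ana ∩ Elena: 07:15-09:15, 09:30-10:30, 15:45-17:00.
Uma ∩ Leo ∩ Ana ∩ Elena ∩ Wei: 07:15-09:15, 09:30-10:00, 15:45-16:45.
Uma ∩ Leo ∩ Ana ∩ Elena ∩ Wei ∩ Teo: 07:15-09:15, 09:30-10:00, 15:45-16:45.
Uma ∩ Leo ∩ Ana ∩ Elena ∩ Wei ∩ Teo ∩ Sam: 07:15-09:15, 09:30-10:00, 15:45-16:45.

07:15-09:15, 09:30-10:00, 15:45-16:45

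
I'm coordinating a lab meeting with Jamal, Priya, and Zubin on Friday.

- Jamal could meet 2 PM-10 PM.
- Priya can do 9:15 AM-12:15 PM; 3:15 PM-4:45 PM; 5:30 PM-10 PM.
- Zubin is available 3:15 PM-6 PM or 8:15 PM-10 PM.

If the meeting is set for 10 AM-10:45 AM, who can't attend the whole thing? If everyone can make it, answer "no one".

Jamal, Zubin

Jamal: not fully free for 10:00-10:45. Priya: free for 10:00-10:45. Zubin: not fully free for 10:00-10:45.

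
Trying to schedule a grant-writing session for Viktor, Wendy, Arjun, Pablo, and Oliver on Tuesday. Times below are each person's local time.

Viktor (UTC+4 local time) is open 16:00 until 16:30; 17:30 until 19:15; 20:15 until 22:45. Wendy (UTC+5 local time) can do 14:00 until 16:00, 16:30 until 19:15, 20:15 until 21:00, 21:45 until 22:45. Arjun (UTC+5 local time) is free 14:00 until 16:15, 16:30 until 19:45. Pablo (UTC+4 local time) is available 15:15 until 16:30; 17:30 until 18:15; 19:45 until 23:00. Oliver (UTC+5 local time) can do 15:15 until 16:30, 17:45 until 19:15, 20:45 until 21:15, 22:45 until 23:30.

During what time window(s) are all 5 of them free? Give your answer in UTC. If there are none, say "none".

13:30-14:15

Viktor in UTC: 12:00-12:30, 13:30-15:15, 16:15-18:45 (subtract 4h to convert from UTC+4).
Wendy in UTC: 09:00-11:00, 11:30-14:15, 15:15-16:00, 16:45-17:45 (subtract 5h to convert from UTC+5).
Arjun in UTC: 09:00-11:15, 11:30-14:45 (subtract 5h to convert from UTC+5).
Pablo in UTC: 11:15-12:30, 13:30-14:15, 15:45-19:00 (subtract 4h to convert from UTC+4).
Oliver in UTC: 10:15-11:30, 12:45-14:15, 15:45-16:15, 17:45-18:30 (subtract 5h to convert from UTC+5).
Viktor ∩ Wendy: 12:00-12:30, 13:30-14:15, 16:45-17:45.
Viktor ∩ Wendy ∩ Arjun: 12:00-12:30, 13:30-14:15.
Viktor ∩ Wendy ∩ Arjun ∩ Pablo: 12:00-12:30, 13:30-14:15.
Viktor ∩ Wendy ∩ Arjun ∩ Pablo ∩ Oliver: 13:30-14:15.
So the common availability across everyone is 13:30-14:15.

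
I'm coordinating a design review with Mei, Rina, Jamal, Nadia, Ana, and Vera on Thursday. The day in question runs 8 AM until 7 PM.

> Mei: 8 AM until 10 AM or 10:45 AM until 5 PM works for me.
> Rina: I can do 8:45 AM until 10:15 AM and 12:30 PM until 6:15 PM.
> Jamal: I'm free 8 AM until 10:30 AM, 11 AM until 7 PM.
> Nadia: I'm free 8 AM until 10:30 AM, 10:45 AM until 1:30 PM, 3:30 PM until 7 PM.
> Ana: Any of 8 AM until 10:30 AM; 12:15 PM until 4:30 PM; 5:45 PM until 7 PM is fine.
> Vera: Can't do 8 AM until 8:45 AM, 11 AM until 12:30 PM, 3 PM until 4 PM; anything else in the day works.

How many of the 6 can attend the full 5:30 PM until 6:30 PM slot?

Mei free: 08:00-10:00, 10:45-17:00.
Rina free: 08:45-10:15, 12:30-18:15.
Jamal free: 08:00-10:30, 11:00-19:00.
Nadia free: 08:00-10:30, 10:45-13:30, 15:30-19:00.
Ana free: 08:00-10:30, 12:15-16:30, 17:45-19:00.
Vera free: 08:45-11:00, 12:30-15:00, 16:00-19:00 (invert busy blocks within the working day).
Jamal, Nadia, and Vera can make the full 17:30-18:30 slot — that's 3.

3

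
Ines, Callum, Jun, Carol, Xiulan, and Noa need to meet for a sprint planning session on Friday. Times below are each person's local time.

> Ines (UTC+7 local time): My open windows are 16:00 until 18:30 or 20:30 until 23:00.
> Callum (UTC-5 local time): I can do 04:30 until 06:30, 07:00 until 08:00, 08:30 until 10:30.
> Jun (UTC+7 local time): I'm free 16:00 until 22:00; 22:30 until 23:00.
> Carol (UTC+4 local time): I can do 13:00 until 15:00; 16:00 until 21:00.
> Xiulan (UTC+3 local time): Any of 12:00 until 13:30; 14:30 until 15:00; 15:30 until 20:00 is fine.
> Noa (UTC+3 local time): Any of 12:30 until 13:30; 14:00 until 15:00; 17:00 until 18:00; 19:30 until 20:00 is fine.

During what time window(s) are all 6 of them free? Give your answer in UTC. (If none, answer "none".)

Ines in UTC: 09:00-11:30, 13:30-16:00 (subtract 7h to convert from UTC+7).
Callum in UTC: 09:30-11:30, 12:00-13:00, 13:30-15:30 (add 5h to convert from UTC-5).
Jun in UTC: 09:00-15:00, 15:30-16:00 (subtract 7h to convert from UTC+7).
Carol in UTC: 09:00-11:00, 12:00-17:00 (subtract 4h to convert from UTC+4).
Xiulan in UTC: 09:00-10:30, 11:30-12:00, 12:30-17:00 (subtract 3h to convert from UTC+3).
Noa in UTC: 09:30-10:30, 11:00-12:00, 14:00-15:00, 16:30-17:00 (subtract 3h to convert from UTC+3).
Ines ∩ Callum: 09:30-11:30, 13:30-15:30.
Ines ∩ Callum ∩ Jun: 09:30-11:30, 13:30-15:00.
Ines ∩ Callum ∩ Jun ∩ Carol: 09:30-11:00, 13:30-15:00.
Ines ∩ Callum ∩ Jun ∩ Carol ∩ Xiulan: 09:30-10:30, 13:30-15:00.
Ines ∩ Callum ∩ Jun ∩ Carol ∩ Xiulan ∩ Noa: 09:30-10:30, 14:00-15:00.

09:30-10:30, 14:00-15:00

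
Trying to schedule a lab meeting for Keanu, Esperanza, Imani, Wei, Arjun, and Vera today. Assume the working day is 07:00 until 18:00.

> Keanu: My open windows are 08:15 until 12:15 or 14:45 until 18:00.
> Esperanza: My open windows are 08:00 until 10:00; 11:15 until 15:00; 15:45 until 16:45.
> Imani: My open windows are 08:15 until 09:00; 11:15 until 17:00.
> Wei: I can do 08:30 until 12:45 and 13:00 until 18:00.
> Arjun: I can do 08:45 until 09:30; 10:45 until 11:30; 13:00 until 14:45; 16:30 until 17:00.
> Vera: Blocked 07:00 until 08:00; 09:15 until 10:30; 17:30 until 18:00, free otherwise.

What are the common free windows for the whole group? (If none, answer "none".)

Keanu free: 08:15-12:15, 14:45-18:00.
Esperanza free: 08:00-10:00, 11:15-15:00, 15:45-16:45.
Imani free: 08:15-09:00, 11:15-17:00.
Wei free: 08:30-12:45, 13:00-18:00.
Arjun free: 08:45-09:30, 10:45-11:30, 13:00-14:45, 16:30-17:00.
Vera free: 08:00-09:15, 10:30-17:30 (invert busy blocks within the working day).
Keanu ∩ Esperanza: 08:15-10:00, 11:15-12:15, 14:45-15:00, 15:45-16:45.
Keanu ∩ Esperanza ∩ Imani: 08:15-09:00, 11:15-12:15, 14:45-15:00, 15:45-16:45.
Keanu ∩ Esperanza ∩ Imani ∩ Wei: 08:30-09:00, 11:15-12:15, 14:45-15:00, 15:45-16:45.
Keanu ∩ Esperanza ∩ Imani ∩ Wei ∩ Arjun: 08:45-09:00, 11:15-11:30, 16:30-16:45.
Keanu ∩ Esperanza ∩ Imani ∩ Wei ∩ Arjun ∩ Vera: 08:45-09:00, 11:15-11:30, 16:30-16:45.

08:45-09:00, 11:15-11:30, 16:30-16:45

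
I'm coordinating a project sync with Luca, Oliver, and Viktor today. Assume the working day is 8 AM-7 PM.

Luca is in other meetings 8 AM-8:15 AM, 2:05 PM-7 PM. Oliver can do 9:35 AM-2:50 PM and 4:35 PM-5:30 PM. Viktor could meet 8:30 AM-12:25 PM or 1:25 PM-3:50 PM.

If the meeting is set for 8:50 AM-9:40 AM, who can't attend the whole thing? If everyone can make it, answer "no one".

Luca free: 08:15-14:05 (invert busy blocks within the working day).
Oliver free: 09:35-14:50, 16:35-17:30.
Viktor free: 08:30-12:25, 13:25-15:50.
Luca: free for 08:50-09:40. Oliver: not fully free for 08:50-09:40. Viktor: free for 08:50-09:40.

Oliver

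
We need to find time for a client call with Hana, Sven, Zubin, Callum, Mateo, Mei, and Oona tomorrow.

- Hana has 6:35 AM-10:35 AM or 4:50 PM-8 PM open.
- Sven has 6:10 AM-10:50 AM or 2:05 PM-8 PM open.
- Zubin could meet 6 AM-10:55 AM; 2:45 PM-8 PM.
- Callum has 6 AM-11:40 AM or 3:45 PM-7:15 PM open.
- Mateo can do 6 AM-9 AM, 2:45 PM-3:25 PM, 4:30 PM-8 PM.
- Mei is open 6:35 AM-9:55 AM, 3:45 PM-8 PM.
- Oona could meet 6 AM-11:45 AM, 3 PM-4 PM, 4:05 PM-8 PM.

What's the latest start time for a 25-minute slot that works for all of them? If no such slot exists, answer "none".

18:50

Hana ∩ Sven: 06:35-10:35, 16:50-20:00.
Hana ∩ Sven ∩ Zubin: 06:35-10:35, 16:50-20:00.
Hana ∩ Sven ∩ Zubin ∩ Callum: 06:35-10:35, 16:50-19:15.
Hana ∩ Sven ∩ Zubin ∩ Callum ∩ Mateo: 06:35-09:00, 16:50-19:15.
Hana ∩ Sven ∩ Zubin ∩ Callum ∩ Mateo ∩ Mei: 06:35-09:00, 16:50-19:15.
Hana ∩ Sven ∩ Zubin ∩ Callum ∩ Mateo ∩ Mei ∩ Oona: 06:35-09:00, 16:50-19:15.
The last common window of at least 25 minutes is 16:50-19:15; a 25-minute meeting can start as late as 18:50 and still end by 19:15.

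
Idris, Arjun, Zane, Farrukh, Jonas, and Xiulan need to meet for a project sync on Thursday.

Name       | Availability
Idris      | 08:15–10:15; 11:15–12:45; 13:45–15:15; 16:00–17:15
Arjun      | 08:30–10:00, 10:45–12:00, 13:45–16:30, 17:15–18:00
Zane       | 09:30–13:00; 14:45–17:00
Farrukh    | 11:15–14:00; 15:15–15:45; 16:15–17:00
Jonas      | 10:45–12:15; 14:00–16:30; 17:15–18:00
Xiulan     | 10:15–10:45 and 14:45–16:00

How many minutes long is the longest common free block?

0

Idris ∩ Arjun: 08:30-10:00, 11:15-12:00, 13:45-15:15, 16:00-16:30.
Idris ∩ Arjun ∩ Zane: 09:30-10:00, 11:15-12:00, 14:45-15:15, 16:00-16:30.
Idris ∩ Arjun ∩ Zane ∩ Farrukh: 11:15-12:00, 16:15-16:30.
Idris ∩ Arjun ∩ Zane ∩ Farrukh ∩ Jonas: 11:15-12:00, 16:15-16:30.
Idris ∩ Arjun ∩ Zane ∩ Farrukh ∩ Jonas ∩ Xiulan: ∅.
There is no time when everyone is free.
No common window exists, so the longest block is 0 minutes.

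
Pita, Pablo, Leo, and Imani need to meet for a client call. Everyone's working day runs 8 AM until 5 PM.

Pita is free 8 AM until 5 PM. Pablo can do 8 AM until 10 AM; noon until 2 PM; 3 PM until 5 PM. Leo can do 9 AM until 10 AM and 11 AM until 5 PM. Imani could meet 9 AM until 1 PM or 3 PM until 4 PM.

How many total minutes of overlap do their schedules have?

Pita ∩ Pablo: 08:00-10:00, 12:00-14:00, 15:00-17:00.
Pita ∩ Pablo ∩ Leo: 09:00-10:00, 12:00-14:00, 15:00-17:00.
Pita ∩ Pablo ∩ Leo ∩ Imani: 09:00-10:00, 12:00-13:00, 15:00-16:00.
Summing the common windows: 60 + 60 + 60 = 180 minutes.

180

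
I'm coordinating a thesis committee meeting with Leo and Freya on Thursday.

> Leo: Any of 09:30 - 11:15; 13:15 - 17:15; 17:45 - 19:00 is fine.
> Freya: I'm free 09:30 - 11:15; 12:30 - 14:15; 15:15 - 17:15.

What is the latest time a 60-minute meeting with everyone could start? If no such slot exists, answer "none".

Leo ∩ Freya: 09:30-11:15, 13:15-14:15, 15:15-17:15.
The last common window of at least 60 minutes is 15:15-17:15; a 60-minute meeting can start as late as 16:15 and still end by 17:15.

16:15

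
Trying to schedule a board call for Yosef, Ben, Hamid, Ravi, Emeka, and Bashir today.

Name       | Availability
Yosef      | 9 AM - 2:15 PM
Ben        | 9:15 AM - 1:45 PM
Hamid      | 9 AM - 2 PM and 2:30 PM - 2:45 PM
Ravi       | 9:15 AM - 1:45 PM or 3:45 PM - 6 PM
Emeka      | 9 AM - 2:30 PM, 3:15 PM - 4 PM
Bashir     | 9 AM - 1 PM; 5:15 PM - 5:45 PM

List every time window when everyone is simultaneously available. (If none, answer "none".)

09:15-13:00

Yosef ∩ Ben: 09:15-13:45.
Yosef ∩ Ben ∩ Hamid: 09:15-13:45.
Yosef ∩ Ben ∩ Hamid ∩ Ravi: 09:15-13:45.
Yosef ∩ Ben ∩ Hamid ∩ Ravi ∩ Emeka: 09:15-13:45.
Yosef ∩ Ben ∩ Hamid ∩ Ravi ∩ Emeka ∩ Bashir: 09:15-13:00.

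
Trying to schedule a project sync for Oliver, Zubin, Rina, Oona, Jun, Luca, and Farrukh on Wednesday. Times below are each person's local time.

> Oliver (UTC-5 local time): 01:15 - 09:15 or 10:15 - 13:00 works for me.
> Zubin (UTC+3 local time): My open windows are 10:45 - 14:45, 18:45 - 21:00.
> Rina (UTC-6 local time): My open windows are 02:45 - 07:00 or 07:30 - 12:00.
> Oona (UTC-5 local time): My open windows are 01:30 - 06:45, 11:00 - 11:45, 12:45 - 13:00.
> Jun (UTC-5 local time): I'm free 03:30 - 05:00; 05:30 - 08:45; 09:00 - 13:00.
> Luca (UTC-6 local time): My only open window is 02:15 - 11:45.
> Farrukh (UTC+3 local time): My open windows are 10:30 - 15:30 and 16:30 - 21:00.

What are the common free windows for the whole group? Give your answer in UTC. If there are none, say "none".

08:45-10:00, 10:30-11:45, 16:00-16:45

Oliver in UTC: 06:15-14:15, 15:15-18:00 (add 5h to convert from UTC-5).
Zubin in UTC: 07:45-11:45, 15:45-18:00 (subtract 3h to convert from UTC+3).
Rina in UTC: 08:45-13:00, 13:30-18:00 (add 6h to convert from UTC-6).
Oona in UTC: 06:30-11:45, 16:00-16:45, 17:45-18:00 (add 5h to convert from UTC-5).
Jun in UTC: 08:30-10:00, 10:30-13:45, 14:00-18:00 (add 5h to convert from UTC-5).
Luca in UTC: 08:15-17:45 (add 6h to convert from UTC-6).
Farrukh in UTC: 07:30-12:30, 13:30-18:00 (subtract 3h to convert from UTC+3).
Oliver ∩ Zubin: 07:45-11:45, 15:45-18:00.
Oliver ∩ Zubin ∩ Rina: 08:45-11:45, 15:45-18:00.
Oliver ∩ Zubin ∩ Rina ∩ Oona: 08:45-11:45, 16:00-16:45, 17:45-18:00.
Oliver ∩ Zubin ∩ Rina ∩ Oona ∩ Jun: 08:45-10:00, 10:30-11:45, 16:00-16:45, 17:45-18:00.
Oliver ∩ Zubin ∩ Rina ∩ Oona ∩ Jun ∩ Luca: 08:45-10:00, 10:30-11:45, 16:00-16:45.
Oliver ∩ Zubin ∩ Rina ∩ Oona ∩ Jun ∩ Luca ∩ Farrukh: 08:45-10:00, 10:30-11:45, 16:00-16:45.
So the common availability across everyone is 08:45-10:00, 10:30-11:45, 16:00-16:45.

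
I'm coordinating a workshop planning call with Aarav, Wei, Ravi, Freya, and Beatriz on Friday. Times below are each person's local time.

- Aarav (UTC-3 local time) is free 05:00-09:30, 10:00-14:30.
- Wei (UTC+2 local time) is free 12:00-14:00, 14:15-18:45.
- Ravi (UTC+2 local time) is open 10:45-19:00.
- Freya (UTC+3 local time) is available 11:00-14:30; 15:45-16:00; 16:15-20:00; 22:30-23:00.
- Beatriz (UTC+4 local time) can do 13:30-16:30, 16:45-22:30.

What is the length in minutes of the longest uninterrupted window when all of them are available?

Aarav in UTC: 08:00-12:30, 13:00-17:30 (add 3h to convert from UTC-3).
Wei in UTC: 10:00-12:00, 12:15-16:45 (subtract 2h to convert from UTC+2).
Ravi in UTC: 08:45-17:00 (subtract 2h to convert from UTC+2).
Freya in UTC: 08:00-11:30, 12:45-13:00, 13:15-17:00, 19:30-20:00 (subtract 3h to convert from UTC+3).
Beatriz in UTC: 09:30-12:30, 12:45-18:30 (subtract 4h to convert from UTC+4).
Aarav ∩ Wei: 10:00-12:00, 12:15-12:30, 13:00-16:45.
Aarav ∩ Wei ∩ Ravi: 10:00-12:00, 12:15-12:30, 13:00-16:45.
Aarav ∩ Wei ∩ Ravi ∩ Freya: 10:00-11:30, 13:15-16:45.
Aarav ∩ Wei ∩ Ravi ∩ Freya ∩ Beatriz: 10:00-11:30, 13:15-16:45.
Those are the intersection windows.
The longest is 13:15-16:45 at 210 minutes.

210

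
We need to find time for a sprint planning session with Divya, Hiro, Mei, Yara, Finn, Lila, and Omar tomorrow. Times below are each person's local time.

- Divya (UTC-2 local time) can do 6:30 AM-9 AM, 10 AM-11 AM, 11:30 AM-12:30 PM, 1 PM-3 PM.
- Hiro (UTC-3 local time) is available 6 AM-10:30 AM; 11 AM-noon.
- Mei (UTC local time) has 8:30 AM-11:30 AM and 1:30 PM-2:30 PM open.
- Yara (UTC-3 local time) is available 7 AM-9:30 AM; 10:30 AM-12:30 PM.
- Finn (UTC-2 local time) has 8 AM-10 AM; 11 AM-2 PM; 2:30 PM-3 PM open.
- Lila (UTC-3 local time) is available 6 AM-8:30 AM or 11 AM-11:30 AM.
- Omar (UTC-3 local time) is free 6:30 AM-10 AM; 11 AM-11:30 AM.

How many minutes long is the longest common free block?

Divya in UTC: 08:30-11:00, 12:00-13:00, 13:30-14:30, 15:00-17:00 (add 2h to convert from UTC-2).
Hiro in UTC: 09:00-13:30, 14:00-15:00 (add 3h to convert from UTC-3).
Mei in UTC: 08:30-11:30, 13:30-14:30.
Yara in UTC: 10:00-12:30, 13:30-15:30 (add 3h to convert from UTC-3).
Finn in UTC: 10:00-12:00, 13:00-16:00, 16:30-17:00 (add 2h to convert from UTC-2).
Lila in UTC: 09:00-11:30, 14:00-14:30 (add 3h to convert from UTC-3).
Omar in UTC: 09:30-13:00, 14:00-14:30 (add 3h to convert from UTC-3).
Divya ∩ Hiro: 09:00-11:00, 12:00-13:00, 14:00-14:30.
Divya ∩ Hiro ∩ Mei: 09:00-11:00, 14:00-14:30.
Divya ∩ Hiro ∩ Mei ∩ Yara: 10:00-11:00, 14:00-14:30.
Divya ∩ Hiro ∩ Mei ∩ Yara ∩ Finn: 10:00-11:00, 14:00-14:30.
Divya ∩ Hiro ∩ Mei ∩ Yara ∩ Finn ∩ Lila: 10:00-11:00, 14:00-14:30.
Divya ∩ Hiro ∩ Mei ∩ Yara ∩ Finn ∩ Lila ∩ Omar: 10:00-11:00, 14:00-14:30.
The longest is 10:00-11:00 at 60 minutes.

60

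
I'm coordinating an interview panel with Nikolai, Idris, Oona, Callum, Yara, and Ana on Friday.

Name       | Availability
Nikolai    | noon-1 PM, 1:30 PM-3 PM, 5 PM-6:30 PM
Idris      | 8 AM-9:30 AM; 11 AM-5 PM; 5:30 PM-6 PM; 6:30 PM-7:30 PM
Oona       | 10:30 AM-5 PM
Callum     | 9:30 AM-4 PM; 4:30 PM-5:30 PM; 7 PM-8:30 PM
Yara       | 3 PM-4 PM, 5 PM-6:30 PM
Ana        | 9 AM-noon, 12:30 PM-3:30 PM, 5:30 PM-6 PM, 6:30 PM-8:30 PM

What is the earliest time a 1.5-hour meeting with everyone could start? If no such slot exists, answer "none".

none

Nikolai ∩ Idris: 12:00-13:00, 13:30-15:00, 17:30-18:00.
Nikolai ∩ Idris ∩ Oona: 12:00-13:00, 13:30-15:00.
Nikolai ∩ Idris ∩ Oona ∩ Callum: 12:00-13:00, 13:30-15:00.
Nikolai ∩ Idris ∩ Oona ∩ Callum ∩ Yara: ∅.
Nikolai ∩ Idris ∩ Oona ∩ Callum ∩ Yara ∩ Ana: ∅.
There is no time when everyone is free.
No common window is at least 90 minutes long.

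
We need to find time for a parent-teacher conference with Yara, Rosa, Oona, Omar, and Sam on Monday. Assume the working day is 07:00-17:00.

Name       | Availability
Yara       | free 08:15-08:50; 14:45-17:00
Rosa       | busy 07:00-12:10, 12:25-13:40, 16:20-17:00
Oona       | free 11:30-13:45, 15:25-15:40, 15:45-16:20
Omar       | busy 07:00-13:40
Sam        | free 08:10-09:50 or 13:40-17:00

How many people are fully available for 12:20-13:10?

1

Yara free: 08:15-08:50, 14:45-17:00.
Rosa free: 12:10-12:25, 13:40-16:20 (invert busy blocks within the working day).
Oona free: 11:30-13:45, 15:25-15:40, 15:45-16:20.
Omar free: 13:40-17:00 (invert busy blocks within the working day).
Sam free: 08:10-09:50, 13:40-17:00.
Oona can make the full 12:20-13:10 slot — that's 1.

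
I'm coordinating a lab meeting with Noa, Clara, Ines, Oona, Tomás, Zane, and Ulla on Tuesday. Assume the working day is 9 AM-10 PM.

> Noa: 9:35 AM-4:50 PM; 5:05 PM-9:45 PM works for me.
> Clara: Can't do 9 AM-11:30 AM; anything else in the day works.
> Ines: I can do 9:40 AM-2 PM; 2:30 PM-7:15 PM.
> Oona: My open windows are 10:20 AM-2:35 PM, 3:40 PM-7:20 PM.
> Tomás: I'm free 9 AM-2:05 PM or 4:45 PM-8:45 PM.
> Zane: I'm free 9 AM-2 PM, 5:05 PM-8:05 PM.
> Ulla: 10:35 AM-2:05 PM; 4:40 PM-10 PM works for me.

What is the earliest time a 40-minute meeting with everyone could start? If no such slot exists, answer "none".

Noa free: 09:35-16:50, 17:05-21:45.
Clara free: 11:30-22:00 (invert busy blocks within the working day).
Ines free: 09:40-14:00, 14:30-19:15.
Oona free: 10:20-14:35, 15:40-19:20.
Tomás free: 09:00-14:05, 16:45-20:45.
Zane free: 09:00-14:00, 17:05-20:05.
Ulla free: 10:35-14:05, 16:40-22:00.
Noa ∩ Clara: 11:30-16:50, 17:05-21:45.
Noa ∩ Clara ∩ Ines: 11:30-14:00, 14:30-16:50, 17:05-19:15.
Noa ∩ Clara ∩ Ines ∩ Oona: 11:30-14:00, 14:30-14:35, 15:40-16:50, 17:05-19:15.
Noa ∩ Clara ∩ Ines ∩ Oona ∩ Tomás: 11:30-14:00, 16:45-16:50, 17:05-19:15.
Noa ∩ Clara ∩ Ines ∩ Oona ∩ Tomás ∩ Zane: 11:30-14:00, 17:05-19:15.
Noa ∩ Clara ∩ Ines ∩ Oona ∩ Tomás ∩ Zane ∩ Ulla: 11:30-14:00, 17:05-19:15.
So the common availability across everyone is 11:30-14:00, 17:05-19:15.
The first common window of at least 40 minutes is 11:30-14:00, so the earliest start is 11:30.

11:30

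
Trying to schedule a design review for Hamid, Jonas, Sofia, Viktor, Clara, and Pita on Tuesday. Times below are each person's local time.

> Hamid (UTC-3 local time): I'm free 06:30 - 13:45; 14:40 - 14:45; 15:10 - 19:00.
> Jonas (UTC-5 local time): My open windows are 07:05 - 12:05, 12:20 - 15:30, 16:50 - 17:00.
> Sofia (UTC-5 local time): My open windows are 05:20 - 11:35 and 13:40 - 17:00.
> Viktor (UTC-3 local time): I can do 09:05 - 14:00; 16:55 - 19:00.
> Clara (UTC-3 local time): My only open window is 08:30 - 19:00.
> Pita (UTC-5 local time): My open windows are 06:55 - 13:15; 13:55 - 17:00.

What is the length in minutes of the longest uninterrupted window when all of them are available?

270

Hamid in UTC: 09:30-16:45, 17:40-17:45, 18:10-22:00 (add 3h to convert from UTC-3).
Jonas in UTC: 12:05-17:05, 17:20-20:30, 21:50-22:00 (add 5h to convert from UTC-5).
Sofia in UTC: 10:20-16:35, 18:40-22:00 (add 5h to convert from UTC-5).
Viktor in UTC: 12:05-17:00, 19:55-22:00 (add 3h to convert from UTC-3).
Clara in UTC: 11:30-22:00 (add 3h to convert from UTC-3).
Pita in UTC: 11:55-18:15, 18:55-22:00 (add 5h to convert from UTC-5).
Hamid ∩ Jonas: 12:05-16:45, 17:40-17:45, 18:10-20:30, 21:50-22:00.
Hamid ∩ Jonas ∩ Sofia: 12:05-16:35, 18:40-20:30, 21:50-22:00.
Hamid ∩ Jonas ∩ Sofia ∩ Viktor: 12:05-16:35, 19:55-20:30, 21:50-22:00.
Hamid ∩ Jonas ∩ Sofia ∩ Viktor ∩ Clara: 12:05-16:35, 19:55-20:30, 21:50-22:00.
Hamid ∩ Jonas ∩ Sofia ∩ Viktor ∩ Clara ∩ Pita: 12:05-16:35, 19:55-20:30, 21:50-22:00.
The longest is 12:05-16:35 at 270 minutes.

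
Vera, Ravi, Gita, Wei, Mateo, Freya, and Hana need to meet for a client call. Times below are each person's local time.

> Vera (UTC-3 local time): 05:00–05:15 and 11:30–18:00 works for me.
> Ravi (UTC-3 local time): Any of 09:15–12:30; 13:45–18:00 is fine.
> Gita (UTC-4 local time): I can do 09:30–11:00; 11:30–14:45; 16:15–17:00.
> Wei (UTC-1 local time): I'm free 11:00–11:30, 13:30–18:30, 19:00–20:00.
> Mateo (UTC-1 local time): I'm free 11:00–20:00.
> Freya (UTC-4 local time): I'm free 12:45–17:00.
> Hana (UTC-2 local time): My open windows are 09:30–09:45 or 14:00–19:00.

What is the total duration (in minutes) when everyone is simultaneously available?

165

Vera in UTC: 08:00-08:15, 14:30-21:00 (add 3h to convert from UTC-3).
Ravi in UTC: 12:15-15:30, 16:45-21:00 (add 3h to convert from UTC-3).
Gita in UTC: 13:30-15:00, 15:30-18:45, 20:15-21:00 (add 4h to convert from UTC-4).
Wei in UTC: 12:00-12:30, 14:30-19:30, 20:00-21:00 (add 1h to convert from UTC-1).
Mateo in UTC: 12:00-21:00 (add 1h to convert from UTC-1).
Freya in UTC: 16:45-21:00 (add 4h to convert from UTC-4).
Hana in UTC: 11:30-11:45, 16:00-21:00 (add 2h to convert from UTC-2).
Vera ∩ Ravi: 14:30-15:30, 16:45-21:00.
Vera ∩ Ravi ∩ Gita: 14:30-15:00, 16:45-18:45, 20:15-21:00.
Vera ∩ Ravi ∩ Gita ∩ Wei: 14:30-15:00, 16:45-18:45, 20:15-21:00.
Vera ∩ Ravi ∩ Gita ∩ Wei ∩ Mateo: 14:30-15:00, 16:45-18:45, 20:15-21:00.
Vera ∩ Ravi ∩ Gita ∩ Wei ∩ Mateo ∩ Freya: 16:45-18:45, 20:15-21:00.
Vera ∩ Ravi ∩ Gita ∩ Wei ∩ Mateo ∩ Freya ∩ Hana: 16:45-18:45, 20:15-21:00.
So the common availability across everyone is 16:45-18:45, 20:15-21:00.
Summing the common windows: 120 + 45 = 165 minutes.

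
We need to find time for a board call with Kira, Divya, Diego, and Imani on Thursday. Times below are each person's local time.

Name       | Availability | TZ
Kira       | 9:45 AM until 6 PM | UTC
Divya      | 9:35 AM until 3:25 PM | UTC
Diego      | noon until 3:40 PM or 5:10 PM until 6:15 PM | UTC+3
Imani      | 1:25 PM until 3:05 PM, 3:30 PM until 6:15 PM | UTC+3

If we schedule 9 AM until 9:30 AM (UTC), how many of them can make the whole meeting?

1

Kira in UTC: 09:45-18:00.
Divya in UTC: 09:35-15:25.
Diego in UTC: 09:00-12:40, 14:10-15:15 (subtract 3h to convert from UTC+3).
Imani in UTC: 10:25-12:05, 12:30-15:15 (subtract 3h to convert from UTC+3).
Diego can make the full 09:00-09:30 slot — that's 1.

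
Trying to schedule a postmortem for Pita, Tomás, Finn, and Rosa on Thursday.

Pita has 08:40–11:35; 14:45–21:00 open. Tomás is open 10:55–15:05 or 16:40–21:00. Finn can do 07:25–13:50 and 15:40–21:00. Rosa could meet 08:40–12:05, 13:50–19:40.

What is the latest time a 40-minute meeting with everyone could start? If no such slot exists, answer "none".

19:00

Pita ∩ Tomás: 10:55-11:35, 14:45-15:05, 16:40-21:00.
Pita ∩ Tomás ∩ Finn: 10:55-11:35, 16:40-21:00.
Pita ∩ Tomás ∩ Finn ∩ Rosa: 10:55-11:35, 16:40-19:40.
The last common window of at least 40 minutes is 16:40-19:40; a 40-minute meeting can start as late as 19:00 and still end by 19:40.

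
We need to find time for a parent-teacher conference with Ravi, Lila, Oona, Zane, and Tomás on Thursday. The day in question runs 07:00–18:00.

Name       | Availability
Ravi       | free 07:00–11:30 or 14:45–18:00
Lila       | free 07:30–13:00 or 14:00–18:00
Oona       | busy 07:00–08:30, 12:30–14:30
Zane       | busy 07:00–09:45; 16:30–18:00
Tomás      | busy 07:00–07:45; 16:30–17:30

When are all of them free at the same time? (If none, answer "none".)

Ravi free: 07:00-11:30, 14:45-18:00.
Lila free: 07:30-13:00, 14:00-18:00.
Oona free: 08:30-12:30, 14:30-18:00 (invert busy blocks within the working day).
Zane free: 09:45-16:30 (invert busy blocks within the working day).
Tomás free: 07:45-16:30, 17:30-18:00 (invert busy blocks within the working day).
Ravi ∩ Lila: 07:30-11:30, 14:45-18:00.
Ravi ∩ Lila ∩ Oona: 08:30-11:30, 14:45-18:00.
Ravi ∩ Lila ∩ Oona ∩ Zane: 09:45-11:30, 14:45-16:30.
Ravi ∩ Lila ∩ Oona ∩ Zane ∩ Tomás: 09:45-11:30, 14:45-16:30.

09:45-11:30, 14:45-16:30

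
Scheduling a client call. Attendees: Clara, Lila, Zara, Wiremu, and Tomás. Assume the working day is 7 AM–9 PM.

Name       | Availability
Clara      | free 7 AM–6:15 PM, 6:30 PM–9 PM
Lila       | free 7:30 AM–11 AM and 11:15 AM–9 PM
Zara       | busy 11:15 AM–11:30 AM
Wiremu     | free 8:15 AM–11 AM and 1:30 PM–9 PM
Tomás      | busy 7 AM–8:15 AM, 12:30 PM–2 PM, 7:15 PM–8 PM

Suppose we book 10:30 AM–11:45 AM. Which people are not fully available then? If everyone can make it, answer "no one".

Lila, Wiremu, Zara

Clara free: 07:00-18:15, 18:30-21:00.
Lila free: 07:30-11:00, 11:15-21:00.
Zara free: 07:00-11:15, 11:30-21:00 (invert busy blocks within the working day).
Wiremu free: 08:15-11:00, 13:30-21:00.
Tomás free: 08:15-12:30, 14:00-19:15, 20:00-21:00 (invert busy blocks within the working day).
Clara: free for 10:30-11:45. Lila: not fully free for 10:30-11:45. Zara: not fully free for 10:30-11:45. Wiremu: not fully free for 10:30-11:45. Tomás: free for 10:30-11:45.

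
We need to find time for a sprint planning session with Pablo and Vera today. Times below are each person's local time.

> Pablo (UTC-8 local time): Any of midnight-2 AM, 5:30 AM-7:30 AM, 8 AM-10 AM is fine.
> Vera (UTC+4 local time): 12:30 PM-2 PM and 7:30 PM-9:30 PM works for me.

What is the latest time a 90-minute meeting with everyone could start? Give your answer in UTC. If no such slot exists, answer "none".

Pablo in UTC: 08:00-10:00, 13:30-15:30, 16:00-18:00 (add 8h to convert from UTC-8).
Vera in UTC: 08:30-10:00, 15:30-17:30 (subtract 4h to convert from UTC+4).
Pablo ∩ Vera: 08:30-10:00, 16:00-17:30.
The last common window of at least 90 minutes is 16:00-17:30; a 90-minute meeting can start as late as 16:00 and still end by 17:30.

16:00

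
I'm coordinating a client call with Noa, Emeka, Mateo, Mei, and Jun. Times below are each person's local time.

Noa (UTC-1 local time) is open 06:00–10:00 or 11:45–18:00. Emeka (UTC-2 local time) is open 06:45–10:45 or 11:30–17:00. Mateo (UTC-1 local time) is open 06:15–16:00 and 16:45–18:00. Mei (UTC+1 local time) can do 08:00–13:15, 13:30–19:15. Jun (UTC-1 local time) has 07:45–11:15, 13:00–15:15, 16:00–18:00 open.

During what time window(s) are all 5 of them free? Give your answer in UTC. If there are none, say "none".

08:45-11:00, 14:00-16:15, 17:45-18:15

Noa in UTC: 07:00-11:00, 12:45-19:00 (add 1h to convert from UTC-1).
Emeka in UTC: 08:45-12:45, 13:30-19:00 (add 2h to convert from UTC-2).
Mateo in UTC: 07:15-17:00, 17:45-19:00 (add 1h to convert from UTC-1).
Mei in UTC: 07:00-12:15, 12:30-18:15 (subtract 1h to convert from UTC+1).
Jun in UTC: 08:45-12:15, 14:00-16:15, 17:00-19:00 (add 1h to convert from UTC-1).
Noa ∩ Emeka: 08:45-11:00, 13:30-19:00.
Noa ∩ Emeka ∩ Mateo: 08:45-11:00, 13:30-17:00, 17:45-19:00.
Noa ∩ Emeka ∩ Mateo ∩ Mei: 08:45-11:00, 13:30-17:00, 17:45-18:15.
Noa ∩ Emeka ∩ Mateo ∩ Mei ∩ Jun: 08:45-11:00, 14:00-16:15, 17:45-18:15.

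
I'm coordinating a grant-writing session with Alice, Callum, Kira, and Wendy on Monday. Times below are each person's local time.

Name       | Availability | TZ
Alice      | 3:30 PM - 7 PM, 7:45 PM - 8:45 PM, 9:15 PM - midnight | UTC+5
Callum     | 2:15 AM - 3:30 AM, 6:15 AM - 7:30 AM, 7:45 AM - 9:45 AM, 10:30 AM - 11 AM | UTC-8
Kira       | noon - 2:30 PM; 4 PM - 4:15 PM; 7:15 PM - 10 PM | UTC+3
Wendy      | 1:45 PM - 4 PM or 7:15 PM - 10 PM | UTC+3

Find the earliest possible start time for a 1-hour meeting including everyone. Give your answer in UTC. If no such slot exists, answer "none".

16:15

Alice in UTC: 10:30-14:00, 14:45-15:45, 16:15-19:00 (subtract 5h to convert from UTC+5).
Callum in UTC: 10:15-11:30, 14:15-15:30, 15:45-17:45, 18:30-19:00 (add 8h to convert from UTC-8).
Kira in UTC: 09:00-11:30, 13:00-13:15, 16:15-19:00 (subtract 3h to convert from UTC+3).
Wendy in UTC: 10:45-13:00, 16:15-19:00 (subtract 3h to convert from UTC+3).
Alice ∩ Callum: 10:30-11:30, 14:45-15:30, 16:15-17:45, 18:30-19:00.
Alice ∩ Callum ∩ Kira: 10:30-11:30, 16:15-17:45, 18:30-19:00.
Alice ∩ Callum ∩ Kira ∩ Wendy: 10:45-11:30, 16:15-17:45, 18:30-19:00.
So the common availability across everyone is 10:45-11:30, 16:15-17:45, 18:30-19:00.
The first common window of at least 60 minutes is 16:15-17:45, so the earliest start is 16:15.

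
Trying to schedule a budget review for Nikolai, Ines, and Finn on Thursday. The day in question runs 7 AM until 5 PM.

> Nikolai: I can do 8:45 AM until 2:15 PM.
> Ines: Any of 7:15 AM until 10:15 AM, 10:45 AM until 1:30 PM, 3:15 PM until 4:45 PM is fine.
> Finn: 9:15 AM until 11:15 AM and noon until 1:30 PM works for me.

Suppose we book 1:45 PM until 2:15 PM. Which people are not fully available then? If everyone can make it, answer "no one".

Finn, Ines

Nikolai: free for 13:45-14:15. Ines: not fully free for 13:45-14:15. Finn: not fully free for 13:45-14:15.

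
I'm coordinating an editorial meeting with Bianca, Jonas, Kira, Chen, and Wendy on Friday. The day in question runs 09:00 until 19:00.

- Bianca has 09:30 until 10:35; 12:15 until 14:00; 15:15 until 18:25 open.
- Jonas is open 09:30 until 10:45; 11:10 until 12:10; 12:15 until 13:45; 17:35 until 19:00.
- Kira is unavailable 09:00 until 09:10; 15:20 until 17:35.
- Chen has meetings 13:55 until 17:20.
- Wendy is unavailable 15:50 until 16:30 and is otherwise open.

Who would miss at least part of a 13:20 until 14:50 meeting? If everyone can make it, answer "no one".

Bianca free: 09:30-10:35, 12:15-14:00, 15:15-18:25.
Jonas free: 09:30-10:45, 11:10-12:10, 12:15-13:45, 17:35-19:00.
Kira free: 09:10-15:20, 17:35-19:00 (invert busy blocks within the working day).
Chen free: 09:00-13:55, 17:20-19:00 (invert busy blocks within the working day).
Wendy free: 09:00-15:50, 16:30-19:00 (invert busy blocks within the working day).
Bianca: not fully free for 13:20-14:50. Jonas: not fully free for 13:20-14:50. Kira: free for 13:20-14:50. Chen: not fully free for 13:20-14:50. Wendy: free for 13:20-14:50.

Bianca, Chen, Jonas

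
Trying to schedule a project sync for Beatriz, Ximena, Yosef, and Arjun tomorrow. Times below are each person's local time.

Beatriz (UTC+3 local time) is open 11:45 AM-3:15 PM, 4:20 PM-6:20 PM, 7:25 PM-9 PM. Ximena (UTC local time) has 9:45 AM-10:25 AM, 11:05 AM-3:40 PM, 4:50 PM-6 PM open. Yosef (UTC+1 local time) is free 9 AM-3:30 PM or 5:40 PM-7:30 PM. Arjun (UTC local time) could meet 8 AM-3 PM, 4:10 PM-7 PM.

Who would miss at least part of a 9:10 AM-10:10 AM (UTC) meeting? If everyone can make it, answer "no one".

Beatriz in UTC: 08:45-12:15, 13:20-15:20, 16:25-18:00 (subtract 3h to convert from UTC+3).
Ximena in UTC: 09:45-10:25, 11:05-15:40, 16:50-18:00.
Yosef in UTC: 08:00-14:30, 16:40-18:30 (subtract 1h to convert from UTC+1).
Arjun in UTC: 08:00-15:00, 16:10-19:00.
Beatriz: free for 09:10-10:10. Ximena: not fully free for 09:10-10:10. Yosef: free for 09:10-10:10. Arjun: free for 09:10-10:10.

Ximena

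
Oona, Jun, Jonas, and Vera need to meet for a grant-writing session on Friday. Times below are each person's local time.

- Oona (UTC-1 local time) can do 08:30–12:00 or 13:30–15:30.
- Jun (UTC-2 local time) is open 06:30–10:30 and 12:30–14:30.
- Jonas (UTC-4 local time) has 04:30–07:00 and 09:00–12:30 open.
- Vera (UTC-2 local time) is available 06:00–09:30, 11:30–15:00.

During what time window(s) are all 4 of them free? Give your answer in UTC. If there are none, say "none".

09:30-11:00, 14:30-16:30

Oona in UTC: 09:30-13:00, 14:30-16:30 (add 1h to convert from UTC-1).
Jun in UTC: 08:30-12:30, 14:30-16:30 (add 2h to convert from UTC-2).
Jonas in UTC: 08:30-11:00, 13:00-16:30 (add 4h to convert from UTC-4).
Vera in UTC: 08:00-11:30, 13:30-17:00 (add 2h to convert from UTC-2).
Oona ∩ Jun: 09:30-12:30, 14:30-16:30.
Oona ∩ Jun ∩ Jonas: 09:30-11:00, 14:30-16:30.
Oona ∩ Jun ∩ Jonas ∩ Vera: 09:30-11:00, 14:30-16:30.
So the common availability across everyone is 09:30-11:00, 14:30-16:30.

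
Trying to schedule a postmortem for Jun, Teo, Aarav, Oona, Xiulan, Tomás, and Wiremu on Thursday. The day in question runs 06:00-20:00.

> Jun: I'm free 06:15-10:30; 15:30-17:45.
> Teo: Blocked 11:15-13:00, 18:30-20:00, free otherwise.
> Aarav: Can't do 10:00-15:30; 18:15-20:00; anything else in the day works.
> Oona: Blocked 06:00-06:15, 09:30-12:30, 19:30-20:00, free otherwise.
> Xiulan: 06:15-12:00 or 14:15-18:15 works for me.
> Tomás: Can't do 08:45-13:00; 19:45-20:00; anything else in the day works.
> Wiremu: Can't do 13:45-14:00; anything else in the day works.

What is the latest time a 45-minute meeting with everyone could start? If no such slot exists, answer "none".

Jun free: 06:15-10:30, 15:30-17:45.
Teo free: 06:00-11:15, 13:00-18:30 (invert busy blocks within the working day).
Aarav free: 06:00-10:00, 15:30-18:15 (invert busy blocks within the working day).
Oona free: 06:15-09:30, 12:30-19:30 (invert busy blocks within the working day).
Xiulan free: 06:15-12:00, 14:15-18:15.
Tomás free: 06:00-08:45, 13:00-19:45 (invert busy blocks within the working day).
Wiremu free: 06:00-13:45, 14:00-20:00 (invert busy blocks within the working day).
Jun ∩ Teo: 06:15-10:30, 15:30-17:45.
Jun ∩ Teo ∩ Aarav: 06:15-10:00, 15:30-17:45.
Jun ∩ Teo ∩ Aarav ∩ Oona: 06:15-09:30, 15:30-17:45.
Jun ∩ Teo ∩ Aarav ∩ Oona ∩ Xiulan: 06:15-09:30, 15:30-17:45.
Jun ∩ Teo ∩ Aarav ∩ Oona ∩ Xiulan ∩ Tomás: 06:15-08:45, 15:30-17:45.
Jun ∩ Teo ∩ Aarav ∩ Oona ∩ Xiulan ∩ Tomás ∩ Wiremu: 06:15-08:45, 15:30-17:45.
The last common window of at least 45 minutes is 15:30-17:45; a 45-minute meeting can start as late as 17:00 and still end by 17:45.

17:00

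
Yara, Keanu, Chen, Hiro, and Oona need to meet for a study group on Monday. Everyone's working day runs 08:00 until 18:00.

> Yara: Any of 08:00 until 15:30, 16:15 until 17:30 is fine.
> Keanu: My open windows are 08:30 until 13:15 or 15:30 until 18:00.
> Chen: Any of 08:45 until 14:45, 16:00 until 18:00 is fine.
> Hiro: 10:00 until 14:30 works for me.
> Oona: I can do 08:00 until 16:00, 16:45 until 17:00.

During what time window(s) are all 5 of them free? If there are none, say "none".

Yara ∩ Keanu: 08:30-13:15, 16:15-17:30.
Yara ∩ Keanu ∩ Chen: 08:45-13:15, 16:15-17:30.
Yara ∩ Keanu ∩ Chen ∩ Hiro: 10:00-13:15.
Yara ∩ Keanu ∩ Chen ∩ Hiro ∩ Oona: 10:00-13:15.

10:00-13:15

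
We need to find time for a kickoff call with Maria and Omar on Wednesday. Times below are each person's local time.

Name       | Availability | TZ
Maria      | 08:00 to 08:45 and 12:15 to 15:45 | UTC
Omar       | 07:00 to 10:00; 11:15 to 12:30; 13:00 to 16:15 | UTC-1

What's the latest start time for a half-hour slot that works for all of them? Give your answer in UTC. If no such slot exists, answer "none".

Maria in UTC: 08:00-08:45, 12:15-15:45.
Omar in UTC: 08:00-11:00, 12:15-13:30, 14:00-17:15 (add 1h to convert from UTC-1).
Maria ∩ Omar: 08:00-08:45, 12:15-13:30, 14:00-15:45.
Those are the intersection windows.
The last common window of at least 30 minutes is 14:00-15:45; a 30-minute meeting can start as late as 15:15 and still end by 15:45.

15:15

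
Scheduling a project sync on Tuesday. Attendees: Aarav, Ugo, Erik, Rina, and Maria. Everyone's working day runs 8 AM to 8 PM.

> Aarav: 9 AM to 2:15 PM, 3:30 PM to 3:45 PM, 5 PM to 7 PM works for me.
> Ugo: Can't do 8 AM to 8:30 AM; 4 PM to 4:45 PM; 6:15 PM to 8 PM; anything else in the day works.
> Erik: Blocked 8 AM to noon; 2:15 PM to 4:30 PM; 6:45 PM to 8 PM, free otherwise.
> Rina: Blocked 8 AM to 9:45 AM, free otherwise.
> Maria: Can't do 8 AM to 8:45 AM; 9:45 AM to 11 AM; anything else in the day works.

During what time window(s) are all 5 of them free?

12:00-14:15, 17:00-18:15

Aarav free: 09:00-14:15, 15:30-15:45, 17:00-19:00.
Ugo free: 08:30-16:00, 16:45-18:15 (invert busy blocks within the working day).
Erik free: 12:00-14:15, 16:30-18:45 (invert busy blocks within the working day).
Rina free: 09:45-20:00 (invert busy blocks within the working day).
Maria free: 08:45-09:45, 11:00-20:00 (invert busy blocks within the working day).
Aarav ∩ Ugo: 09:00-14:15, 15:30-15:45, 17:00-18:15.
Aarav ∩ Ugo ∩ Erik: 12:00-14:15, 17:00-18:15.
Aarav ∩ Ugo ∩ Erik ∩ Rina: 12:00-14:15, 17:00-18:15.
Aarav ∩ Ugo ∩ Erik ∩ Rina ∩ Maria: 12:00-14:15, 17:00-18:15.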